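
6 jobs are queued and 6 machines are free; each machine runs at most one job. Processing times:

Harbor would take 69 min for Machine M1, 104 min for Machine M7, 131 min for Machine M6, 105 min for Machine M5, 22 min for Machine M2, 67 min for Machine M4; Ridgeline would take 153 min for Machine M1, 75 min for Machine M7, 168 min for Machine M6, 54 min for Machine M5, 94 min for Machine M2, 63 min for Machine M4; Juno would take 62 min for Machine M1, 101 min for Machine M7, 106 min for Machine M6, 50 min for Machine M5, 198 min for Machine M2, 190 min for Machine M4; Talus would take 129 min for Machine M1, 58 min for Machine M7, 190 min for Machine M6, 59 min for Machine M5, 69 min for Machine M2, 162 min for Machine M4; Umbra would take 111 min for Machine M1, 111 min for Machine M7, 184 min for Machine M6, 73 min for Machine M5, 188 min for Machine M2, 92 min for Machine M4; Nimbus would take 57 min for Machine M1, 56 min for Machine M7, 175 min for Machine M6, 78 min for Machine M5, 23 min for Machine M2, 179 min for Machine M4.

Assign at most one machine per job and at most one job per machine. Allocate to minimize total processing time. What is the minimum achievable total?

Optimal: Harbor→Machine M2 (22 min), Ridgeline→Machine M4 (63 min), Juno→Machine M6 (106 min), Talus→Machine M7 (58 min), Umbra→Machine M5 (73 min), Nimbus→Machine M1 (57 min) — total 22+63+106+58+73+57 = 379 min.
Column-greedy (each machine in turn goes to its cheapest remaining job) gives 389 min, worse by 10.
Next-best assignment: Harbor→Machine M2, Ridgeline→Machine M5, Juno→Machine M6, Talus→Machine M7, Umbra→Machine M4, Nimbus→Machine M1 = 389 min.
Every other assignment is strictly worse.

Min total: 379 min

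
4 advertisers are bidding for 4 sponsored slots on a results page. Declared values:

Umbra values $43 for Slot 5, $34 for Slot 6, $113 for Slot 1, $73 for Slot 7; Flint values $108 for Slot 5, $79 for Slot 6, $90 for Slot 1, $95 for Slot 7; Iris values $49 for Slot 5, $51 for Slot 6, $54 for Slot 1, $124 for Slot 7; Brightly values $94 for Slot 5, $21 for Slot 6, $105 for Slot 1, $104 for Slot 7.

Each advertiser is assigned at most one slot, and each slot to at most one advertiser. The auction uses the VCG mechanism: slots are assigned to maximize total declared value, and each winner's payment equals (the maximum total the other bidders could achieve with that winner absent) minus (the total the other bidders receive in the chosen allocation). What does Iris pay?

Efficient allocation: Umbra→Slot 1 ($113), Flint→Slot 6 ($79), Iris→Slot 7 ($124), Brightly→Slot 5 ($94); total welfare W = $410.
Iris receives Slot 7 at value $124, so the others get W − 124 = $286.
Without Iris: best allocation of the remaining 3 bidders over all 4 slots is Umbra→Slot 1 ($113), Flint→Slot 5 ($108), Brightly→Slot 7 ($104), total $325.
VCG payment = (others' best without Iris) − (others' welfare with Iris) = 325 − 286 = $39.

Iris pays $39.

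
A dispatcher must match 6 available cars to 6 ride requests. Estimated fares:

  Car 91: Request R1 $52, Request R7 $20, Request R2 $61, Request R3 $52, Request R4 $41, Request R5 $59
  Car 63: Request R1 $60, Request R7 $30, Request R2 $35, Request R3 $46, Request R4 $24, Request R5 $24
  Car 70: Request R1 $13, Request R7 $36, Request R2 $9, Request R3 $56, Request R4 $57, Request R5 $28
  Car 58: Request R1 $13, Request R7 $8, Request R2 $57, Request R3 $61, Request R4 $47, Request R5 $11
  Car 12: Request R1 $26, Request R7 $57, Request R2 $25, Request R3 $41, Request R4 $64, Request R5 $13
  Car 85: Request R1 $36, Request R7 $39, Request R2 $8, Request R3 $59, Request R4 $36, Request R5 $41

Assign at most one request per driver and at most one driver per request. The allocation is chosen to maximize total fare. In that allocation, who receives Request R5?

Optimal: Car 91→Request R5 ($59), Car 63→Request R1 ($60), Car 70→Request R4 ($57), Car 58→Request R2 ($57), Car 12→Request R7 ($57), Car 85→Request R3 ($59) — total 59+60+57+57+57+59 = $349.
Row-greedy (each driver in turn takes its best remaining request) gives $337, worse by 12.
Next-best assignment: Car 91→Request R2, Car 63→Request R1, Car 70→Request R4, Car 58→Request R3, Car 12→Request R7, Car 85→Request R5 = $337.
Car 91's own top request is Request R2 ($61), but forcing Car 91→Request R2 and reassigning the rest optimally gives only $337 — worse by 12.

Car 91 receives Request R5.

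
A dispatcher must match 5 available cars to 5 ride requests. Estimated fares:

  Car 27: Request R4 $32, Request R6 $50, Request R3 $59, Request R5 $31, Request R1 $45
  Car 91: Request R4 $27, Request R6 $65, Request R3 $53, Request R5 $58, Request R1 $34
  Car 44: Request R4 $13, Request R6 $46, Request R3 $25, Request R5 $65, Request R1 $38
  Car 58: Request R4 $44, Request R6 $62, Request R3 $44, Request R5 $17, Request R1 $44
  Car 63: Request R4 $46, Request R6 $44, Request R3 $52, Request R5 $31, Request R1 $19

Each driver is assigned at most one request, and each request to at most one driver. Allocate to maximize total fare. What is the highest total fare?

Maximum total: $279

This is a one-to-one assignment (maximum-weight bipartite matching).
Optimal: Car 27→Request R3 ($59), Car 91→Request R6 ($65), Car 44→Request R5 ($65), Car 58→Request R1 ($44), Car 63→Request R4 ($46) — total 59+65+65+44+46 = $279.
Row-greedy (each driver in turn takes its best remaining request) gives $252, worse by 27.
Next-best assignment: Car 27→Request R1, Car 91→Request R6, Car 44→Request R5, Car 58→Request R4, Car 63→Request R3 = $271.
Swapping Car 44↔Car 91 (Car 44→Request R6 $46, Car 91→Request R5 $58) loses 26.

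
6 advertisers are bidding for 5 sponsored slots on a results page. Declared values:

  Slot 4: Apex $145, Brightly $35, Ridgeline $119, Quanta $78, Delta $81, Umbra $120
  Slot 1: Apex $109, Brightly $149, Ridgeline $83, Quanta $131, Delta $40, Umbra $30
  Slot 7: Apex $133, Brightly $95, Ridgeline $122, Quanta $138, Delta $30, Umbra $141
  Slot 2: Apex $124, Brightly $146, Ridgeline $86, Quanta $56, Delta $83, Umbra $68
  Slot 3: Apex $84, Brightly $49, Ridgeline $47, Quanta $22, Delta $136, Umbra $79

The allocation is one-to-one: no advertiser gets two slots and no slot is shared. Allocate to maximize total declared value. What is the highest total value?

This is a one-to-one assignment (maximum-weight bipartite matching).
Optimal: Apex→Slot 4 ($145), Quanta→Slot 1 ($131), Umbra→Slot 7 ($141), Brightly→Slot 2 ($146), Delta→Slot 3 ($136) — total 145+131+141+146+136 = $699.
Row-greedy (each advertiser in turn takes its best remaining slot) gives $608, worse by 91.
Swapping Brightly↔Delta (Brightly→Slot 3 $49, Delta→Slot 2 $83) loses 150.

Maximum total: $699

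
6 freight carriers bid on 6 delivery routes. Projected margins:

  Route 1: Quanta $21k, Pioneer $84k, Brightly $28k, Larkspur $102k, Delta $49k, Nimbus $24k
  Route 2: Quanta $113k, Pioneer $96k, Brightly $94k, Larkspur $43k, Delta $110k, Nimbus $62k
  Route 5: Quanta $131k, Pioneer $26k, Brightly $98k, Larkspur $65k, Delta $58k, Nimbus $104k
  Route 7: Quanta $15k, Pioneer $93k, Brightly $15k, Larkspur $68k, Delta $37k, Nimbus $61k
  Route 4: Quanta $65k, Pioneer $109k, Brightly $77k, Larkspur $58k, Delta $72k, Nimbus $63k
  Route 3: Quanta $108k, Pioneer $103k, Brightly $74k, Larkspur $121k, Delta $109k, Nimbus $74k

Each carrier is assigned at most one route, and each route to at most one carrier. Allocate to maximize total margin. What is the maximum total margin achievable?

Optimal: Quanta→Route 5 ($131k), Pioneer→Route 4 ($109k), Brightly→Route 2 ($94k), Larkspur→Route 1 ($102k), Delta→Route 3 ($109k), Nimbus→Route 7 ($61k) — total 131+109+94+102+109+61 = $606k.
Column-greedy (each route in turn goes to its best remaining carrier) gives $598k, worse by 8.
Next-best assignment: Quanta→Route 2, Pioneer→Route 7, Brightly→Route 4, Larkspur→Route 1, Delta→Route 3, Nimbus→Route 5 = $598k.
Swapping Quanta↔Delta (Quanta→Route 3 $108k, Delta→Route 5 $58k) loses 74.

Maximum total: $606k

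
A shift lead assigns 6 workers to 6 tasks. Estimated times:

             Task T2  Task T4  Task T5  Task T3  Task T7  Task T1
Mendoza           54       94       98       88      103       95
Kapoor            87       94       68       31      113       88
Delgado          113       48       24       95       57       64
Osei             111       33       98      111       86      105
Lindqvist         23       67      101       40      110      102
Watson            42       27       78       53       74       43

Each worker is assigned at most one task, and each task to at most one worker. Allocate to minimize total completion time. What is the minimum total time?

Min total: 257 min

Optimal: Mendoza→Task T7 (103 min), Kapoor→Task T3 (31 min), Delgado→Task T5 (24 min), Osei→Task T4 (33 min), Lindqvist→Task T2 (23 min), Watson→Task T1 (43 min) — total 103+31+24+33+23+43 = 257 min.
Min-entry greedy (repeatedly take the single cheapest remaining cell) gives 286 min, worse by 29.
Swapping Delgado↔Kapoor (Delgado→Task T3 95 min, Kapoor→Task T5 68 min) adds 108.
No other one-to-one assignment undercuts 257 min.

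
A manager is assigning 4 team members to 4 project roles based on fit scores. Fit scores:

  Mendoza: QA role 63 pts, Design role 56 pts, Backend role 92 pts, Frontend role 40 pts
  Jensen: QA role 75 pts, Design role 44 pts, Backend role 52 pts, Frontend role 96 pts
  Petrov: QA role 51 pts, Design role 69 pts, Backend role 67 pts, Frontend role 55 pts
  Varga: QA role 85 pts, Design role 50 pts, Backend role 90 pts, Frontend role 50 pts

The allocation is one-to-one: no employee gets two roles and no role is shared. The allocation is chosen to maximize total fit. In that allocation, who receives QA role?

Optimal: Mendoza→Backend role (92 pts), Jensen→Frontend role (96 pts), Petrov→Design role (69 pts), Varga→QA role (85 pts) — total 92+96+69+85 = 342 pts.
Next-best assignment: Mendoza→QA role, Jensen→Frontend role, Petrov→Design role, Varga→Backend role = 318 pts.
Varga's own top role is Backend role (90 pts), but forcing Varga→Backend role and reassigning the rest optimally gives only 318 pts — worse by 24.

Varga receives QA role.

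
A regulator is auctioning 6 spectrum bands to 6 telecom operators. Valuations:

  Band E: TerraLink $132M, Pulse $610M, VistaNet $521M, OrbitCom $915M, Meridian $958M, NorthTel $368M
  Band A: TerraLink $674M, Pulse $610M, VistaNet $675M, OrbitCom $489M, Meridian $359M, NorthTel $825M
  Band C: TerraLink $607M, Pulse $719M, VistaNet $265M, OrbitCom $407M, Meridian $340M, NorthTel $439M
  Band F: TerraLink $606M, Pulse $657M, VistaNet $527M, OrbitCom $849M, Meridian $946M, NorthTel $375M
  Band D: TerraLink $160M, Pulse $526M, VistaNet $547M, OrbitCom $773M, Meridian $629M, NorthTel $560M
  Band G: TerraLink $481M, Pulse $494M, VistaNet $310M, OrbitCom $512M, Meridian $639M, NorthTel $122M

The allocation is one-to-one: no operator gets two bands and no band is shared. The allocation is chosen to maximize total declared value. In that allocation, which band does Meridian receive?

Optimal: TerraLink→Band G ($481M), Pulse→Band C ($719M), VistaNet→Band D ($547M), OrbitCom→Band E ($915M), Meridian→Band F ($946M), NorthTel→Band A ($825M) — total 481+719+547+915+946+825 = $4433M.
Column-greedy (each band in turn goes to its best remaining operator) gives $4379M, worse by 54.
Next-best assignment: TerraLink→Band G, Pulse→Band C, VistaNet→Band D, OrbitCom→Band F, Meridian→Band E, NorthTel→Band A = $4379M.
Meridian's own top band is Band E ($958M), but forcing Meridian→Band E and reassigning the rest optimally gives only $4379M — worse by 54.

Meridian receives Band F.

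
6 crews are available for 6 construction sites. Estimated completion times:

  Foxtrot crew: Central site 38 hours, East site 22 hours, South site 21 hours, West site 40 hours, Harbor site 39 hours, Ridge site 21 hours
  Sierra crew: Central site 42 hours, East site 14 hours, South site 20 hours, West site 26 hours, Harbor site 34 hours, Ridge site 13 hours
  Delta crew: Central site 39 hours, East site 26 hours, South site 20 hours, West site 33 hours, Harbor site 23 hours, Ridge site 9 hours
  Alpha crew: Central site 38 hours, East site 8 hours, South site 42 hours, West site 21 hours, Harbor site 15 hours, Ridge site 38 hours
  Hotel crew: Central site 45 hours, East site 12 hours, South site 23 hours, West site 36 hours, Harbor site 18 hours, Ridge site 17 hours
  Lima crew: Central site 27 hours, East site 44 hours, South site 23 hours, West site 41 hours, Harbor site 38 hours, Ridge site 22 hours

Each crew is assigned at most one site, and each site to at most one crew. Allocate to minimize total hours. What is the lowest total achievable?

Minimum total: 109 hours

Optimal: Foxtrot crew→South site (21 hours), Sierra crew→West site (26 hours), Delta crew→Ridge site (9 hours), Alpha crew→East site (8 hours), Hotel crew→Harbor site (18 hours), Lima crew→Central site (27 hours) — total 21+26+9+8+18+27 = 109 hours.
Min-entry greedy (repeatedly take the single cheapest remaining cell) gives 122 hours, worse by 13.
Next-best assignment: Foxtrot crew→South site, Sierra crew→East site, Delta crew→Ridge site, Alpha crew→West site, Hotel crew→Harbor site, Lima crew→Central site = 110 hours.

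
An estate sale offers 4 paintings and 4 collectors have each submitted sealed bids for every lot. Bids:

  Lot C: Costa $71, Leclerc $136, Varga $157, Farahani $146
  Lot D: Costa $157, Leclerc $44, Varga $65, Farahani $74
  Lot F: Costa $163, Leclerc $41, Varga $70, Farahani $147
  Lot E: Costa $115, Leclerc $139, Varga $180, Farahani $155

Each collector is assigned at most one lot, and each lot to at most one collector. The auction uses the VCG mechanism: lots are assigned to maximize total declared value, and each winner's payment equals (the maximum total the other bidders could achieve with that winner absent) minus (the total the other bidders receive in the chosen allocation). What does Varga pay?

Varga pays $14.

Efficient allocation: Costa→Lot D ($157), Leclerc→Lot C ($136), Varga→Lot E ($180), Farahani→Lot F ($147); total welfare W = $620.
Varga receives Lot E at value $180, so the others get W − 180 = $440.
Without Varga: best allocation of the remaining 3 bidders over all 4 lots is Costa→Lot F ($163), Leclerc→Lot C ($136), Farahani→Lot E ($155), total $454.
VCG payment = (others' best without Varga) − (others' welfare with Varga) = 454 − 440 = $14.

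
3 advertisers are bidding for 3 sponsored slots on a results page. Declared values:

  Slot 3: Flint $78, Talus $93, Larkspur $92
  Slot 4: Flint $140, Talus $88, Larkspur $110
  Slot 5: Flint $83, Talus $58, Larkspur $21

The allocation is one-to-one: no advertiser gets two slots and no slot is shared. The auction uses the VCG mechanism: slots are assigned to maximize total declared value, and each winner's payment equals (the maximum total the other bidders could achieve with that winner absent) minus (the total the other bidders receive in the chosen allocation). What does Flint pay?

Flint pays $53.

Efficient allocation: Flint→Slot 4 ($140), Talus→Slot 5 ($58), Larkspur→Slot 3 ($92); total welfare W = $290.
Flint receives Slot 4 at value $140, so the others get W − 140 = $150.
Without Flint: best allocation of the remaining 2 bidders over all 3 slots is Talus→Slot 3 ($93), Larkspur→Slot 4 ($110), total $203.
VCG payment = (others' best without Flint) − (others' welfare with Flint) = 203 − 150 = $53.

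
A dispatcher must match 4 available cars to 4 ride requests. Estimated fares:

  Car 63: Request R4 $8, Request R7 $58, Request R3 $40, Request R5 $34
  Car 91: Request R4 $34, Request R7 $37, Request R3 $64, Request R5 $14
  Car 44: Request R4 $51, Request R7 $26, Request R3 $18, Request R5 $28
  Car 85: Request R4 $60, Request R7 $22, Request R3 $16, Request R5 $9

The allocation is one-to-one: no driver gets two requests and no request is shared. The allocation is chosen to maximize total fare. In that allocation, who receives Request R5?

Optimal: Car 63→Request R7 ($58), Car 91→Request R3 ($64), Car 44→Request R5 ($28), Car 85→Request R4 ($60) — total 58+64+28+60 = $210.
Row-greedy (each driver in turn takes its best remaining request) gives $182, worse by 28.
Next-best assignment: Car 63→Request R5, Car 91→Request R3, Car 44→Request R7, Car 85→Request R4 = $184.
Swapping Car 63↔Car 85 (Car 63→Request R4 $8, Car 85→Request R7 $22) loses 88.
No other one-to-one assignment exceeds $210.
Car 44's own top request is Request R4 ($51), but forcing Car 44→Request R4 and reassigning the rest optimally gives only $182 — worse by 28.

Car 44 receives Request R5.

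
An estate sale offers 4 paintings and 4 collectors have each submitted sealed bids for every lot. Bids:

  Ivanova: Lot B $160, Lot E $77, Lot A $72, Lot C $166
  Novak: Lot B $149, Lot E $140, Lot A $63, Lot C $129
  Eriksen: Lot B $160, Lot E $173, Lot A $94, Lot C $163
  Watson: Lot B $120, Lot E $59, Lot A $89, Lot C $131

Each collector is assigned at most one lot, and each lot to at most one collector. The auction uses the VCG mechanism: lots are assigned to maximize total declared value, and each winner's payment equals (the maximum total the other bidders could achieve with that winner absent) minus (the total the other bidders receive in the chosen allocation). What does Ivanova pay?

Efficient allocation: Ivanova→Lot C ($166), Novak→Lot B ($149), Eriksen→Lot E ($173), Watson→Lot A ($89); total welfare W = $577.
Ivanova receives Lot C at value $166, so the others get W − 166 = $411.
Without Ivanova: best allocation of the remaining 3 bidders over all 4 lots is Novak→Lot B ($149), Eriksen→Lot E ($173), Watson→Lot C ($131), total $453.
VCG payment = (others' best without Ivanova) − (others' welfare with Ivanova) = 453 − 411 = $42.

Ivanova pays $42.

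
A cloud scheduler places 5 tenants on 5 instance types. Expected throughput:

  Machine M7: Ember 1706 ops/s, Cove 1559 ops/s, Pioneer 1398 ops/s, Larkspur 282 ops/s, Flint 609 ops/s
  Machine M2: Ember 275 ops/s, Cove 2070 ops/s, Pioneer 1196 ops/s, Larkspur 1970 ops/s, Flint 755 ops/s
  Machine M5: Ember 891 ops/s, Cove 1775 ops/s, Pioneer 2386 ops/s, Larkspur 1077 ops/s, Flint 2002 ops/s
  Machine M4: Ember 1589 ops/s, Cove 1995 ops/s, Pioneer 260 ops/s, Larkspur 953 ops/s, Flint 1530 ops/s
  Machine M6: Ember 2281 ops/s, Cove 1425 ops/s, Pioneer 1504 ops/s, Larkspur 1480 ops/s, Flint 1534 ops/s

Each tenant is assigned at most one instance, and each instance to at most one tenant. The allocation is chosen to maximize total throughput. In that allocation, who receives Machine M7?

This is the linear assignment problem.
Optimal: Ember→Machine M6 (2281 ops/s), Cove→Machine M7 (1559 ops/s), Pioneer→Machine M5 (2386 ops/s), Larkspur→Machine M2 (1970 ops/s), Flint→Machine M4 (1530 ops/s) — total 2281+1559+2386+1970+1530 = 9726 ops/s.
Row-greedy (each tenant in turn takes its best remaining instance) gives 8299 ops/s, worse by 1427.
Swapping Cove↔Larkspur (Cove→Machine M2 2070 ops/s, Larkspur→Machine M7 282 ops/s) loses 1177.
No other one-to-one assignment exceeds 9726 ops/s.
Cove's own top instance is Machine M2 (2070 ops/s), but forcing Cove→Machine M2 and reassigning the rest optimally gives only 9172 ops/s — worse by 554.

Cove receives Machine M7.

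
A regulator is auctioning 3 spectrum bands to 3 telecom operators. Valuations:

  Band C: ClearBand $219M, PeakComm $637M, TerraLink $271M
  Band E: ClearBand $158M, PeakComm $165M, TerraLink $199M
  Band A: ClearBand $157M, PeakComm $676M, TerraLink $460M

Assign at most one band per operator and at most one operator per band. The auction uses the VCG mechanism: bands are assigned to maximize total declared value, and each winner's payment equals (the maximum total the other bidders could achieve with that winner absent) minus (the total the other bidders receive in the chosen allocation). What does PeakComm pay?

Efficient allocation: ClearBand→Band E ($158M), PeakComm→Band C ($637M), TerraLink→Band A ($460M); total welfare W = $1255M.
PeakComm receives Band C at value $637M, so the others get W − 637 = $618M.
Without PeakComm: best allocation of the remaining 2 bidders over all 3 bands is ClearBand→Band C ($219M), TerraLink→Band A ($460M), total $679M.
VCG payment = (others' best without PeakComm) − (others' welfare with PeakComm) = 679 − 618 = $61M.

PeakComm pays $61M.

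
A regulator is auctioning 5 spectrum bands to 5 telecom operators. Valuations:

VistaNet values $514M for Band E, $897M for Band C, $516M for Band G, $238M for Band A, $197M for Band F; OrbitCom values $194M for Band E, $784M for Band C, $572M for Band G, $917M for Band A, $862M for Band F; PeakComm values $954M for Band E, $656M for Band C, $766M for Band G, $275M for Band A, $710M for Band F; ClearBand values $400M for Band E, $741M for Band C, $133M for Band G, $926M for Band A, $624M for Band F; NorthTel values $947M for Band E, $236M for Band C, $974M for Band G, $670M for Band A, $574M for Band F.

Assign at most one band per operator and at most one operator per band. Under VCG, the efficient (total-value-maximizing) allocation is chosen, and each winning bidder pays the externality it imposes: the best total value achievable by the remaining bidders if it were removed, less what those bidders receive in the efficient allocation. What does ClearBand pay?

ClearBand pays $55M.

Efficient allocation: VistaNet→Band C ($897M), OrbitCom→Band F ($862M), PeakComm→Band E ($954M), ClearBand→Band A ($926M), NorthTel→Band G ($974M); total welfare W = $4613M.
ClearBand receives Band A at value $926M, so the others get W − 926 = $3687M.
Without ClearBand: best allocation of the remaining 4 bidders over all 5 bands is VistaNet→Band C ($897M), OrbitCom→Band A ($917M), PeakComm→Band E ($954M), NorthTel→Band G ($974M), total $3742M.
VCG payment = (others' best without ClearBand) − (others' welfare with ClearBand) = 3742 − 3687 = $55M.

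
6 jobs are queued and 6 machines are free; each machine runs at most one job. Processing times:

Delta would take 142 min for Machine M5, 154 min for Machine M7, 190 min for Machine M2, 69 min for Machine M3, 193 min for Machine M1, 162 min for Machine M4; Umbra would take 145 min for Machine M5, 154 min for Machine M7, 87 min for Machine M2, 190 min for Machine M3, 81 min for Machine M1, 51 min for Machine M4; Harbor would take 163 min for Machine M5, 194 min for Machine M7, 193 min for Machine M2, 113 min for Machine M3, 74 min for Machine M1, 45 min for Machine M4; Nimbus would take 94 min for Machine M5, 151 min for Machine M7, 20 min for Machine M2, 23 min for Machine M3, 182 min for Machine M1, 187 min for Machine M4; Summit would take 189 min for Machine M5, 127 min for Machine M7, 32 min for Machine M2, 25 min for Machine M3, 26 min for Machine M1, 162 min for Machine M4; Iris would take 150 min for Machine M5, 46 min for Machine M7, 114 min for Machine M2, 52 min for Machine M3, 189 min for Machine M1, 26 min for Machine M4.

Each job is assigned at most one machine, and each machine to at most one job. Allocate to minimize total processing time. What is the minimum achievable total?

This is the linear assignment problem.
Optimal: Delta→Machine M3 (69 min), Umbra→Machine M5 (145 min), Harbor→Machine M4 (45 min), Nimbus→Machine M2 (20 min), Summit→Machine M1 (26 min), Iris→Machine M7 (46 min) — total 69+145+45+20+26+46 = 351 min.
Row-greedy (each job in turn takes its cheapest remaining machine) gives 491 min, worse by 140.

Min total: 351 min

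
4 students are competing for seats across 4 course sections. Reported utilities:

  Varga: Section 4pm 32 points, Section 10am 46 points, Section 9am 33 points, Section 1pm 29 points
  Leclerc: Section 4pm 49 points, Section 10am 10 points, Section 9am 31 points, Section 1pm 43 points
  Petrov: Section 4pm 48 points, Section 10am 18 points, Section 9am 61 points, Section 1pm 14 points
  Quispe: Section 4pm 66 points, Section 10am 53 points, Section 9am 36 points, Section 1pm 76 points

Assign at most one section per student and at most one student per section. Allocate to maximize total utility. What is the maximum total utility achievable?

Max total: 232 points

Optimal: Varga→Section 10am (46 points), Leclerc→Section 4pm (49 points), Petrov→Section 9am (61 points), Quispe→Section 1pm (76 points) — total 46+49+61+76 = 232 points.
Column-greedy (each section in turn goes to its best remaining student) gives 216 points, worse by 16.
Swapping Petrov↔Leclerc (Petrov→Section 4pm 48 points, Leclerc→Section 9am 31 points) loses 31.
Checked against all permutations: 232 points is optimal.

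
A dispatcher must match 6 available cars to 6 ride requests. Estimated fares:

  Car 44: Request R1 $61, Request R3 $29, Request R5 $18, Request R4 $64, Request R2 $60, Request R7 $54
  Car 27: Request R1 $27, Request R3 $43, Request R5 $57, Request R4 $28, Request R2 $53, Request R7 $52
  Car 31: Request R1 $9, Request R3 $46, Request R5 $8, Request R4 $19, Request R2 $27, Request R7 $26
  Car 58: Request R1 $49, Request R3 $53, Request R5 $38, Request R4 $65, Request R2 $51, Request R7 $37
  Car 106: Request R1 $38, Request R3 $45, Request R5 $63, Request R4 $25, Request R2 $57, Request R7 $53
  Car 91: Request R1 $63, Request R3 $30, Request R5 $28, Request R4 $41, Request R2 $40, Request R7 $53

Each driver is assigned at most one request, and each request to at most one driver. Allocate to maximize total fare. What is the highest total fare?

Maximum total: $349

This is the linear assignment problem.
Optimal: Car 44→Request R2 ($60), Car 27→Request R7 ($52), Car 31→Request R3 ($46), Car 58→Request R4 ($65), Car 106→Request R5 ($63), Car 91→Request R1 ($63) — total 60+52+46+65+63+63 = $349.
Row-greedy (each driver in turn takes its best remaining request) gives $334, worse by 15.
No other one-to-one assignment exceeds $349.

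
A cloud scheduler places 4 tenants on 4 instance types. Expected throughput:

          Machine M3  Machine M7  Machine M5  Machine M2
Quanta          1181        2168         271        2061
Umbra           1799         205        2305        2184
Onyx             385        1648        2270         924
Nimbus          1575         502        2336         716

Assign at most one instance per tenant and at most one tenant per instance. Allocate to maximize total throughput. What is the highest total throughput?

Optimal: Quanta→Machine M7 (2168 ops/s), Umbra→Machine M2 (2184 ops/s), Onyx→Machine M5 (2270 ops/s), Nimbus→Machine M3 (1575 ops/s) — total 2168+2184+2270+1575 = 8197 ops/s.
Max-entry greedy (repeatedly take the single best remaining cell) gives 7073 ops/s, worse by 1124.
Next-best assignment: Quanta→Machine M2, Umbra→Machine M3, Onyx→Machine M7, Nimbus→Machine M5 = 7844 ops/s.
No other one-to-one assignment exceeds 8197 ops/s.

Maximum total: 8197 ops/s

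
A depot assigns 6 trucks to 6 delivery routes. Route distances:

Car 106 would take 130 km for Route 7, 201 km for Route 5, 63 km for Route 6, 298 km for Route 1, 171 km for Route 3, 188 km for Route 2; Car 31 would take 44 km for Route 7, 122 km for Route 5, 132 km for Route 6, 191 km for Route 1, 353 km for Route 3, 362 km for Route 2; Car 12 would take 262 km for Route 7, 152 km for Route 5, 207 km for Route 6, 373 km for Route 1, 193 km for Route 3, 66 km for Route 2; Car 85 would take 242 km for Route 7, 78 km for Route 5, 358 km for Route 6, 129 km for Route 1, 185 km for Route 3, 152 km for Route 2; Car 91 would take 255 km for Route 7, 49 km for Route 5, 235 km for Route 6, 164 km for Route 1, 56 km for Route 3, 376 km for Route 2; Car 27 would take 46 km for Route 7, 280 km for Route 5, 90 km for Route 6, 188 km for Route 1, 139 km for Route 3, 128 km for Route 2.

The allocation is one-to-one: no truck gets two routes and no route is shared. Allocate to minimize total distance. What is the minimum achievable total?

Minimum total: 482 km

Treat this as an assignment problem: match each truck to one route.
Optimal: Car 106→Route 6 (63 km), Car 31→Route 5 (122 km), Car 12→Route 2 (66 km), Car 85→Route 1 (129 km), Car 91→Route 3 (56 km), Car 27→Route 7 (46 km) — total 63+122+66+129+56+46 = 482 km.
Column-greedy (each route in turn goes to its cheapest remaining truck) gives 490 km, worse by 8.
Swapping Car 85↔Car 12 (Car 85→Route 2 152 km, Car 12→Route 1 373 km) adds 330.
Every other assignment is strictly worse.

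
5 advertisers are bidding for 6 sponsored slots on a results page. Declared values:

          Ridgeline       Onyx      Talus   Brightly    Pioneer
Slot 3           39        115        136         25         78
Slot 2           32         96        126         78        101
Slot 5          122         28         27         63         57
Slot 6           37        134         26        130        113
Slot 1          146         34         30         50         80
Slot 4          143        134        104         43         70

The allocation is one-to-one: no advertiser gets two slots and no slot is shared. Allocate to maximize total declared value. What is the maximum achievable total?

Treat this as an assignment problem: match each advertiser to one slot.
Optimal: Ridgeline→Slot 1 ($146), Onyx→Slot 4 ($134), Talus→Slot 3 ($136), Brightly→Slot 6 ($130), Pioneer→Slot 2 ($101) — total 146+134+136+130+101 = $647.
Column-greedy (each slot in turn goes to its best remaining advertiser) gives $543, worse by 104.

Max total: $647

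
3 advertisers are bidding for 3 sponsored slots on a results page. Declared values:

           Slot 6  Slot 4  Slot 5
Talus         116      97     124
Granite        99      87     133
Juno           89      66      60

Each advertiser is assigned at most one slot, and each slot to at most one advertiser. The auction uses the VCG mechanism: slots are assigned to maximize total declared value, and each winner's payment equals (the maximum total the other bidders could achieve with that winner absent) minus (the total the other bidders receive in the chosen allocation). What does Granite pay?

Efficient allocation: Talus→Slot 4 ($97), Granite→Slot 5 ($133), Juno→Slot 6 ($89); total welfare W = $319.
Granite receives Slot 5 at value $133, so the others get W − 133 = $186.
Without Granite: best allocation of the remaining 2 bidders over all 3 slots is Talus→Slot 5 ($124), Juno→Slot 6 ($89), total $213.
VCG payment = (others' best without Granite) − (others' welfare with Granite) = 213 − 186 = $27.

Granite pays $27.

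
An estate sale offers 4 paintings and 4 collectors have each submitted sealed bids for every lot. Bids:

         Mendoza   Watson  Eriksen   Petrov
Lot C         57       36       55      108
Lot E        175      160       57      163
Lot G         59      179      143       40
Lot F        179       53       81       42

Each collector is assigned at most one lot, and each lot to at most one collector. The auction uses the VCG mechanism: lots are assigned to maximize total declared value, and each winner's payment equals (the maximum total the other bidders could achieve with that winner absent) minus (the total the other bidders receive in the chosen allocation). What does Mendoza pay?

Efficient allocation: Mendoza→Lot F ($179), Watson→Lot E ($160), Eriksen→Lot G ($143), Petrov→Lot C ($108); total welfare W = $590.
Mendoza receives Lot F at value $179, so the others get W − 179 = $411.
Without Mendoza: best allocation of the remaining 3 bidders over all 4 lots is Watson→Lot G ($179), Eriksen→Lot F ($81), Petrov→Lot E ($163), total $423.
VCG payment = (others' best without Mendoza) − (others' welfare with Mendoza) = 423 − 411 = $12.

Mendoza pays $12.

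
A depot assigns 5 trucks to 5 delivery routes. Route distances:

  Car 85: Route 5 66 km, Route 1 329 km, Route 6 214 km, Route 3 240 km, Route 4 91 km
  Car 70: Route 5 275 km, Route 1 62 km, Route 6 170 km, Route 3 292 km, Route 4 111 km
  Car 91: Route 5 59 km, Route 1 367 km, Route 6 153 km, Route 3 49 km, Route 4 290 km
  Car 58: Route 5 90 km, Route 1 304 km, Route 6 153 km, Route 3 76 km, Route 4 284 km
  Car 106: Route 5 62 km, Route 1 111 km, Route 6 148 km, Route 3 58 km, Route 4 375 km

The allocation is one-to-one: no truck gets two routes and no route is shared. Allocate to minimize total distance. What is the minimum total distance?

Treat this as an assignment problem: match each truck to one route.
Optimal: Car 85→Route 4 (91 km), Car 70→Route 1 (62 km), Car 91→Route 3 (49 km), Car 58→Route 6 (153 km), Car 106→Route 5 (62 km) — total 91+62+49+153+62 = 417 km.
Column-greedy (each route in turn goes to its cheapest remaining truck) gives 436 km, worse by 19.
Swapping Car 70↔Car 91 (Car 70→Route 3 292 km, Car 91→Route 1 367 km) adds 548.
Checked against all permutations: 417 km is optimal.

Min total: 417 km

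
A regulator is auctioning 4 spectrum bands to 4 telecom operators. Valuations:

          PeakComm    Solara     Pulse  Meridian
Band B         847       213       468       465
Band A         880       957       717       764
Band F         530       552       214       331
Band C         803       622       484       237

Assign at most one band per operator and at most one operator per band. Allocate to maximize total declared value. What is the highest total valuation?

Optimal: PeakComm→Band B ($847M), Solara→Band F ($552M), Pulse→Band C ($484M), Meridian→Band A ($764M) — total 847+552+484+764 = $2647M.
Max-entry greedy (repeatedly take the single best remaining cell) gives $2619M, worse by 28.
Next-best assignment: PeakComm→Band B, Solara→Band A, Pulse→Band C, Meridian→Band F = $2619M.
Every other assignment is strictly worse.

Max total: $2647M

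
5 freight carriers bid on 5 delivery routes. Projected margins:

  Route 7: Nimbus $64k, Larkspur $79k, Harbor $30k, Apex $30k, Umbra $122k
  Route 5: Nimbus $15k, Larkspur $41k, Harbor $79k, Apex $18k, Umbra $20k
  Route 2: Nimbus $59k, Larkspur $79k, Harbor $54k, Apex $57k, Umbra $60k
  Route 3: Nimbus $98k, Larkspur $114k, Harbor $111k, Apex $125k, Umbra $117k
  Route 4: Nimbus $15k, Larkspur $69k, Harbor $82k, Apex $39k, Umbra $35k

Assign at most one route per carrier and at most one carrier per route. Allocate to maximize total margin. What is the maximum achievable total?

Max total: $454k

Treat this as an assignment problem: match each carrier to one route.
Optimal: Nimbus→Route 2 ($59k), Larkspur→Route 4 ($69k), Harbor→Route 5 ($79k), Apex→Route 3 ($125k), Umbra→Route 7 ($122k) — total 59+69+79+125+122 = $454k.
Row-greedy (each carrier in turn takes its best remaining route) gives $336k, worse by 118.
Next-best assignment: Nimbus→Route 2, Larkspur→Route 5, Harbor→Route 4, Apex→Route 3, Umbra→Route 7 = $429k.
Swapping Harbor↔Umbra (Harbor→Route 7 $30k, Umbra→Route 5 $20k) loses 151.
No other one-to-one assignment exceeds $454k.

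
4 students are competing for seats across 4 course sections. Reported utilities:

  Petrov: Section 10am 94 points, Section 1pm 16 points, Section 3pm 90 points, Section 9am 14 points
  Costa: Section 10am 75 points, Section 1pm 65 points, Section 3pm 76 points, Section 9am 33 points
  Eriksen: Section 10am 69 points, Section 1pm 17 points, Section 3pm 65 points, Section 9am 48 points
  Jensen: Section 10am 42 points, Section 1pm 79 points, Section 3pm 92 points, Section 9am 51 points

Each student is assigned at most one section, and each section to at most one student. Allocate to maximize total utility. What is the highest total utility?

This is a one-to-one assignment (maximum-weight bipartite matching).
Optimal: Petrov→Section 10am (94 points), Costa→Section 1pm (65 points), Eriksen→Section 9am (48 points), Jensen→Section 3pm (92 points) — total 94+65+48+92 = 299 points.
Column-greedy (each section in turn goes to its best remaining student) gives 297 points, worse by 2.
Next-best assignment: Petrov→Section 10am, Costa→Section 3pm, Eriksen→Section 9am, Jensen→Section 1pm = 297 points.

Max total: 299 points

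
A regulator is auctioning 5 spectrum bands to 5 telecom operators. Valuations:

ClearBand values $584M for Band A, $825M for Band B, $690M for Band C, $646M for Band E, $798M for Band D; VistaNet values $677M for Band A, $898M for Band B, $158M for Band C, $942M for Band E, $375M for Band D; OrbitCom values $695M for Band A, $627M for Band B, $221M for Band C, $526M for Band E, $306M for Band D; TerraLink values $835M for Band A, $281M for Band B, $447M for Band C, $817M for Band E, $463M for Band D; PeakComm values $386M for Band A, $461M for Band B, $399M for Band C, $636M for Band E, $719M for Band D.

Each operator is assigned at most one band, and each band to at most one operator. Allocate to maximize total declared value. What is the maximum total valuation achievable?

Max total: $3819M

Optimal: ClearBand→Band C ($690M), VistaNet→Band B ($898M), OrbitCom→Band A ($695M), TerraLink→Band E ($817M), PeakComm→Band D ($719M) — total 690+898+695+817+719 = $3819M.
Max-entry greedy (repeatedly take the single best remaining cell) gives $3542M, worse by 277.
Next-best assignment: ClearBand→Band C, VistaNet→Band E, OrbitCom→Band B, TerraLink→Band A, PeakComm→Band D = $3813M.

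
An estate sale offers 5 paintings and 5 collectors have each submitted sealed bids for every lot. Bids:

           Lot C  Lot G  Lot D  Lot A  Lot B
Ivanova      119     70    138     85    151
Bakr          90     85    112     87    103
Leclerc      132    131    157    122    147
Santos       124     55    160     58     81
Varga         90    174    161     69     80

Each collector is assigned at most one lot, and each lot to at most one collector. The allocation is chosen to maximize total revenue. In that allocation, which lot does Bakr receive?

Optimal: Ivanova→Lot B ($151), Bakr→Lot A ($87), Leclerc→Lot C ($132), Santos→Lot D ($160), Varga→Lot G ($174) — total 151+87+132+160+174 = $704.
Row-greedy (each collector in turn takes its best remaining lot) gives $627, worse by 77.
Next-best assignment: Ivanova→Lot B, Bakr→Lot C, Leclerc→Lot A, Santos→Lot D, Varga→Lot G = $697.
Bakr's own top lot is Lot D ($112), but forcing Bakr→Lot D and reassigning the rest optimally gives only $683 — worse by 21.

Bakr receives Lot A.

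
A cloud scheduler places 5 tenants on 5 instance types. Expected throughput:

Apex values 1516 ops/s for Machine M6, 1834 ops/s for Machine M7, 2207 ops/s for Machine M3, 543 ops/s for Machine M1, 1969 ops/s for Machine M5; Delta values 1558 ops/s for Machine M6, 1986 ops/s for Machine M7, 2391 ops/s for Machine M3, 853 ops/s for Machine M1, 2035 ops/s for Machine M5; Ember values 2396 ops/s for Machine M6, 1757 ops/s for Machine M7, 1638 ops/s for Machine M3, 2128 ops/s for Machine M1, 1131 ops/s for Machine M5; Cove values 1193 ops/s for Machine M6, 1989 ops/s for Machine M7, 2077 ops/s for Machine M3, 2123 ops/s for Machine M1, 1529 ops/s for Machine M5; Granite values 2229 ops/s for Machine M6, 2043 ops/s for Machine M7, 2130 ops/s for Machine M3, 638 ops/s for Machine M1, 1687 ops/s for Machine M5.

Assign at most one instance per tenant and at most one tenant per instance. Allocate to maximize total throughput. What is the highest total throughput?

Maximum total: 10922 ops/s

Optimal: Apex→Machine M5 (1969 ops/s), Delta→Machine M3 (2391 ops/s), Ember→Machine M6 (2396 ops/s), Cove→Machine M1 (2123 ops/s), Granite→Machine M7 (2043 ops/s) — total 1969+2391+2396+2123+2043 = 10922 ops/s.
Row-greedy (each tenant in turn takes its best remaining instance) gives 10804 ops/s, worse by 118.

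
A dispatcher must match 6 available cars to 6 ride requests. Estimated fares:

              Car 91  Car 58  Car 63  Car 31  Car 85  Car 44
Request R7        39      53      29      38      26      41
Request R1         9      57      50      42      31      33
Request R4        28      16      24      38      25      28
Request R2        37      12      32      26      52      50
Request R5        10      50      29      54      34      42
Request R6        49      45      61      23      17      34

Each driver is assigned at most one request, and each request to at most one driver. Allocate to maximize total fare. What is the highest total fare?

Maximum total: $293

Optimal: Car 91→Request R4 ($28), Car 58→Request R1 ($57), Car 63→Request R6 ($61), Car 31→Request R5 ($54), Car 85→Request R2 ($52), Car 44→Request R7 ($41) — total 28+57+61+54+52+41 = $293.
Column-greedy (each request in turn goes to its best remaining driver) gives $284, worse by 9.
Next-best assignment: Car 91→Request R7, Car 58→Request R1, Car 63→Request R6, Car 31→Request R5, Car 85→Request R2, Car 44→Request R4 = $291.
Swapping Car 44↔Car 31 (Car 44→Request R5 $42, Car 31→Request R7 $38) loses 15.
No other one-to-one assignment exceeds $293.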